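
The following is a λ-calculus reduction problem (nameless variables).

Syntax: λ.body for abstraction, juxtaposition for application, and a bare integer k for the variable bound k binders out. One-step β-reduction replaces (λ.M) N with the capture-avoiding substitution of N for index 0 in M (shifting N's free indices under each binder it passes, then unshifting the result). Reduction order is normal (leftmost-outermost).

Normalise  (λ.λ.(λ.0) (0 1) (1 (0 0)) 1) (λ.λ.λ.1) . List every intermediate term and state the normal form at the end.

  start: (λ.λ.(λ.0) (0 1) (1 (0 0)) 1) (λ.λ.λ.1)
  →1  λ.(λ.0) (0 (λ.λ.λ.1)) ((λ.λ.λ.1) (0 0)) (λ.λ.λ.1)
  →2  λ.0 (λ.λ.λ.1) ((λ.λ.λ.1) (0 0)) (λ.λ.λ.1)
  →3  λ.0 (λ.λ.λ.1) (λ.λ.1) (λ.λ.λ.1)

Answer: normal form = λ.0 (λ.λ.λ.1) (λ.λ.1) (λ.λ.λ.1)  (in 3 steps)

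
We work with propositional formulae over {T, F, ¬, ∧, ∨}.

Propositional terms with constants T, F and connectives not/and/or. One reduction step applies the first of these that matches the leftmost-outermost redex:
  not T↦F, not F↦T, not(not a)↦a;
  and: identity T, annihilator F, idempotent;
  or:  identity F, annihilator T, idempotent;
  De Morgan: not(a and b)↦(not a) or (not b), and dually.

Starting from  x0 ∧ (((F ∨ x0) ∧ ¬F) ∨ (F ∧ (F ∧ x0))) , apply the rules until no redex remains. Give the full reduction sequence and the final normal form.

Answer: normal form = x0  (in 6 steps)

Working:
  start: x0 ∧ (((F ∨ x0) ∧ ¬F) ∨ (F ∧ (F ∧ x0)))
  step 1: x0 ∧ ((x0 ∧ ¬F) ∨ (F ∧ (F ∧ x0)))
  step 2: x0 ∧ ((x0 ∧ T) ∨ (F ∧ (F ∧ x0)))
  step 3: x0 ∧ (x0 ∨ (F ∧ (F ∧ x0)))
  step 4: x0 ∧ (x0 ∨ F)
  step 5: x0 ∧ x0
  step 6: x0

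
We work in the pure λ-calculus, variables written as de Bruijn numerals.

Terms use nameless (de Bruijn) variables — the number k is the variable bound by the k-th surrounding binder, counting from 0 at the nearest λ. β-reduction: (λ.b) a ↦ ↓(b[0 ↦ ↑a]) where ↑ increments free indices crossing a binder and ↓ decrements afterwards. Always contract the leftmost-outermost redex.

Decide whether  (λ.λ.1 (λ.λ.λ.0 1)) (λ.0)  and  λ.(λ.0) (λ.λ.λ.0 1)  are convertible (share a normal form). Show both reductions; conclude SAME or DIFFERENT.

Term A:
  start: (λ.λ.1 (λ.λ.λ.0 1)) (λ.0)
  [1] λ.(λ.0) (λ.λ.λ.0 1)
  [2] λ.λ.λ.λ.0 1

Term B:
  start: λ.(λ.0) (λ.λ.λ.0 1)
  [1] λ.λ.λ.λ.0 1

Answer: SAME — A ⇓ λ.λ.λ.λ.0 1, B ⇓ λ.λ.λ.λ.0 1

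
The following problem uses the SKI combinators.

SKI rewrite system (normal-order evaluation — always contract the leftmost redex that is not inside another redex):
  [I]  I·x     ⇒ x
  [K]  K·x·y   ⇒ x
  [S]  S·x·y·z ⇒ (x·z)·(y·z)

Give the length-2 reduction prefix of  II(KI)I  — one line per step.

Answer: after 2 steps: KII

Derivation:
  start: II(KI)I
  →1  I(KI)I
  →2  KII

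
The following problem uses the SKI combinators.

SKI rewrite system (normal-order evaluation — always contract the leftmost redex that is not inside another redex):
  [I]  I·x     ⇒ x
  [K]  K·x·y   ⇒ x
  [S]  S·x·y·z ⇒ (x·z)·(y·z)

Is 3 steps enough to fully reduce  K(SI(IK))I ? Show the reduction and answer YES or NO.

  start: K(SI(IK))I
  →1  SI(IK)
  →2  SIK

Answer: YES — reaches normal form SIK in 2 ≤ 3 steps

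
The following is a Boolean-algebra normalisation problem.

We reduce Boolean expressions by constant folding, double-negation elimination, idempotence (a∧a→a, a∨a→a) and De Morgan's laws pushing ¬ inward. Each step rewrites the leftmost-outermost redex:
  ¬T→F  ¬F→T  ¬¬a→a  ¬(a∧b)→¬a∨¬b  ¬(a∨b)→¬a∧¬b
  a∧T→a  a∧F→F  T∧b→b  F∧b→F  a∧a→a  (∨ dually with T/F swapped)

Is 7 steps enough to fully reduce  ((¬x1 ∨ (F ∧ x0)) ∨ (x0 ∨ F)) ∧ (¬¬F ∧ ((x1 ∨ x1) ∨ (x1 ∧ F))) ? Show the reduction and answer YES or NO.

Answer: YES — reaches normal form F in 6 ≤ 7 steps

Reduction:
  start: ((¬x1 ∨ (F ∧ x0)) ∨ (x0 ∨ F)) ∧ (¬¬F ∧ ((x1 ∨ x1) ∨ (x1 ∧ F)))
  [1] ((¬x1 ∨ F) ∨ (x0 ∨ F)) ∧ (¬¬F ∧ ((x1 ∨ x1) ∨ (x1 ∧ F)))
  [2] (¬x1 ∨ (x0 ∨ F)) ∧ (¬¬F ∧ ((x1 ∨ x1) ∨ (x1 ∧ F)))
  [3] (¬x1 ∨ x0) ∧ (¬¬F ∧ ((x1 ∨ x1) ∨ (x1 ∧ F)))
  [4] (¬x1 ∨ x0) ∧ (F ∧ ((x1 ∨ x1) ∨ (x1 ∧ F)))
  [5] (¬x1 ∨ x0) ∧ F
  [6] F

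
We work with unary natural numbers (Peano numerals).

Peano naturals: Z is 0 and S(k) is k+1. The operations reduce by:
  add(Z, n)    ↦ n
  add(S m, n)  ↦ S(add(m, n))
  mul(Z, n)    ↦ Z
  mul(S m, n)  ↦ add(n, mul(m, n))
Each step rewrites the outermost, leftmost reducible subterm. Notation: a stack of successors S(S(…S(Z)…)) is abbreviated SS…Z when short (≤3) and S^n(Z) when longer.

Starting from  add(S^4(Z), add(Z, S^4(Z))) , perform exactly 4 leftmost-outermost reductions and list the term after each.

  start: add(S^4(Z), add(Z, S^4(Z)))
  →1  S(add(SSSZ, add(Z, S^4(Z))))
  →2  S(S(add(SSZ, add(Z, S^4(Z)))))
  →3  S(S(S(add(SZ, add(Z, S^4(Z))))))
  →4  S(S(S(S(add(Z, add(Z, S^4(Z)))))))

Answer: after 4 steps: S(S(S(S(add(Z, add(Z, S^4(Z)))))))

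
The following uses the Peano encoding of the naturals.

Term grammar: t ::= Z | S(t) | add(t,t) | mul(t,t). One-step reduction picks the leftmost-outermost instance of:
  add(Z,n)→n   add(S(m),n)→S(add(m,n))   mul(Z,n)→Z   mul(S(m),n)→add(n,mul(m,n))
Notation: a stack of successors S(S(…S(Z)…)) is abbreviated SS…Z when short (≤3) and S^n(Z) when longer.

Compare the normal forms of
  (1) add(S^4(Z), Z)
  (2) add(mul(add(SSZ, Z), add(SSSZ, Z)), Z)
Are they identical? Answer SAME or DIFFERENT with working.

Term A:
  start: add(S^4(Z), Z)
  →1  S(add(SSSZ, Z))
  →2  S(S(add(SSZ, Z)))
  →3  S(S(S(add(SZ, Z))))
  →4  S(S(S(S(add(Z, Z)))))
  →5  S^4(Z)

Term B:
  start: add(mul(add(SSZ, Z), add(SSSZ, Z)), Z)
  →1  add(mul(S(add(SZ, Z)), add(SSSZ, Z)), Z)
  →2  add(add(add(SSSZ, Z), mul(add(SZ, Z), add(SSSZ, Z))), Z)
  →3  add(add(S(add(SSZ, Z)), mul(add(SZ, Z), add(SSSZ, Z))), Z)
  →4  add(S(add(add(SSZ, Z), mul(add(SZ, Z), add(SSSZ, Z)))), Z)
  →5  S(add(add(add(SSZ, Z), mul(add(SZ, Z), add(SSSZ, Z))), Z))
  →6  S(add(add(S(add(SZ, Z)), mul(add(SZ, Z), add(SSSZ, Z))), Z))
  →7  S(add(S(add(add(SZ, Z), mul(add(SZ, Z), add(SSSZ, Z)))), Z))
  →8  S(S(add(add(add(SZ, Z), mul(add(SZ, Z), add(SSSZ, Z))), Z)))
  →9  S(S(add(add(S(add(Z, Z)), mul(add(SZ, Z), add(SSSZ, Z))), Z)))
  →10  S(S(add(S(add(add(Z, Z), mul(add(SZ, Z), add(SSSZ, Z)))), Z)))
  →11  S(S(S(add(add(add(Z, Z), mul(add(SZ, Z), add(SSSZ, Z))), Z))))
  →12  S(S(S(add(add(Z, mul(add(SZ, Z), add(SSSZ, Z))), Z))))
  →13  S(S(S(add(mul(add(SZ, Z), add(SSSZ, Z)), Z))))
  →14  S(S(S(add(mul(S(add(Z, Z)), add(SSSZ, Z)), Z))))
  →15  S(S(S(add(add(add(SSSZ, Z), mul(add(Z, Z), add(SSSZ, Z))), Z))))
  →16  S(S(S(add(add(S(add(SSZ, Z)), mul(add(Z, Z), add(SSSZ, Z))), Z))))
  →17  S(S(S(add(S(add(add(SSZ, Z), mul(add(Z, Z), add(SSSZ, Z)))), Z))))
  →18  S(S(S(S(add(add(add(SSZ, Z), mul(add(Z, Z), add(SSSZ, Z))), Z)))))
  →19  S(S(S(S(add(add(S(add(SZ, Z)), mul(add(Z, Z), add(SSSZ, Z))), Z)))))
  →20  S(S(S(S(add(S(add(add(SZ, Z), mul(add(Z, Z), add(SSSZ, Z)))), Z)))))
  →21  S(S(S(S(S(add(add(add(SZ, Z), mul(add(Z, Z), add(SSSZ, Z))), Z))))))
  →22  S(S(S(S(S(add(add(S(add(Z, Z)), mul(add(Z, Z), add(SSSZ, Z))), Z))))))
  →23  S(S(S(S(S(add(S(add(add(Z, Z), mul(add(Z, Z), add(SSSZ, Z)))), Z))))))
  →24  S(S(S(S(S(S(add(add(add(Z, Z), mul(add(Z, Z), add(SSSZ, Z))), Z)))))))
  →25  S(S(S(S(S(S(add(add(Z, mul(add(Z, Z), add(SSSZ, Z))), Z)))))))
  →26  S(S(S(S(S(S(add(mul(add(Z, Z), add(SSSZ, Z)), Z)))))))
  →27  S(S(S(S(S(S(add(mul(Z, add(SSSZ, Z)), Z)))))))
  →28  S(S(S(S(S(S(add(Z, Z)))))))
  →29  S^6(Z)

Answer: DIFFERENT — A ⇓ S^4(Z), B ⇓ S^6(Z)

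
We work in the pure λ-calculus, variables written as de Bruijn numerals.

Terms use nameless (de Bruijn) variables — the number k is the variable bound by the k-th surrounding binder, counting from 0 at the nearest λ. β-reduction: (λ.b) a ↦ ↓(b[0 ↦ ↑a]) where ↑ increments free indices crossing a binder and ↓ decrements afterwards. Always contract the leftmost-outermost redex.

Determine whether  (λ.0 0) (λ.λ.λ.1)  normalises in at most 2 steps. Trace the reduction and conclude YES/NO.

Answer: YES — reaches normal form λ.λ.1 in 2 ≤ 2 steps

Reduction:
  start: (λ.0 0) (λ.λ.λ.1)
  step 1: (λ.λ.λ.1) (λ.λ.λ.1)
  step 2: λ.λ.1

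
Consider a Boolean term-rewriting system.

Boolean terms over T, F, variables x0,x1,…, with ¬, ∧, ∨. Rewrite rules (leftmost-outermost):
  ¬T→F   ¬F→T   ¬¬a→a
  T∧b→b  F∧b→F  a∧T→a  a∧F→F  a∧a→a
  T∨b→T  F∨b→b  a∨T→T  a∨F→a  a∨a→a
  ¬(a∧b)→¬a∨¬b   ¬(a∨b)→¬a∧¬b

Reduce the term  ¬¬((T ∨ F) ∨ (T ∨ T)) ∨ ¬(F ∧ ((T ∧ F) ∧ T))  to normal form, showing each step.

Answer: normal form = T  (in 4 steps)

Reduction:
  start: ¬¬((T ∨ F) ∨ (T ∨ T)) ∨ ¬(F ∧ ((T ∧ F) ∧ T))
  →1  ((T ∨ F) ∨ (T ∨ T)) ∨ ¬(F ∧ ((T ∧ F) ∧ T))
  →2  (T ∨ (T ∨ T)) ∨ ¬(F ∧ ((T ∧ F) ∧ T))
  →3  T ∨ ¬(F ∧ ((T ∧ F) ∧ T))
  →4  T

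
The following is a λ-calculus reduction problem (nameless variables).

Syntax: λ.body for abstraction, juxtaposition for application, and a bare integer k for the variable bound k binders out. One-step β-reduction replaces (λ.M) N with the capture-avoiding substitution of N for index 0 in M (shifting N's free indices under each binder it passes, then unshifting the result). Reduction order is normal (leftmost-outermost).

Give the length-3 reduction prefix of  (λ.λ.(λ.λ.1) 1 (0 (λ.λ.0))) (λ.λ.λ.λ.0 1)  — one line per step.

Answer: after 3 steps: λ.λ.λ.λ.λ.0 1

Working:
  start: (λ.λ.(λ.λ.1) 1 (0 (λ.λ.0))) (λ.λ.λ.λ.0 1)
  step 1: λ.(λ.λ.1) (λ.λ.λ.λ.0 1) (0 (λ.λ.0))
  step 2: λ.(λ.λ.λ.λ.λ.0 1) (0 (λ.λ.0))
  step 3: λ.λ.λ.λ.λ.0 1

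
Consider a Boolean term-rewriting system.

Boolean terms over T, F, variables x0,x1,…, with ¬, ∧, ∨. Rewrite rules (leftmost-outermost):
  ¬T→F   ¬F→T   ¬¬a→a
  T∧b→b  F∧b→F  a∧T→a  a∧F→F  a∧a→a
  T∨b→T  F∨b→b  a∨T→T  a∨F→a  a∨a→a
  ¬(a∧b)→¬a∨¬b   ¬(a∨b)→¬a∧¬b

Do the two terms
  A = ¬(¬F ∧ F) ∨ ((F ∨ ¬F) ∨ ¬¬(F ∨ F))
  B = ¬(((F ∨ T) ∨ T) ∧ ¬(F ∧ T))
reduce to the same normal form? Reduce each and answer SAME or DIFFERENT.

Answer: DIFFERENT — A ⇓ T, B ⇓ F

Working:
Term A:
  start: ¬(¬F ∧ F) ∨ ((F ∨ ¬F) ∨ ¬¬(F ∨ F))
  step 1: (¬¬F ∨ ¬F) ∨ ((F ∨ ¬F) ∨ ¬¬(F ∨ F))
  step 2: (F ∨ ¬F) ∨ ((F ∨ ¬F) ∨ ¬¬(F ∨ F))
  step 3: ¬F ∨ ((F ∨ ¬F) ∨ ¬¬(F ∨ F))
  step 4: T ∨ ((F ∨ ¬F) ∨ ¬¬(F ∨ F))
  step 5: T

Term B:
  start: ¬(((F ∨ T) ∨ T) ∧ ¬(F ∧ T))
  step 1: ¬((F ∨ T) ∨ T) ∨ ¬¬(F ∧ T)
  step 2: (¬(F ∨ T) ∧ ¬T) ∨ ¬¬(F ∧ T)
  step 3: ((¬F ∧ ¬T) ∧ ¬T) ∨ ¬¬(F ∧ T)
  step 4: ((T ∧ ¬T) ∧ ¬T) ∨ ¬¬(F ∧ T)
  step 5: (¬T ∧ ¬T) ∨ ¬¬(F ∧ T)
  step 6: ¬T ∨ ¬¬(F ∧ T)
  step 7: F ∨ ¬¬(F ∧ T)
  step 8: ¬¬(F ∧ T)
  step 9: F ∧ T
  step 10: F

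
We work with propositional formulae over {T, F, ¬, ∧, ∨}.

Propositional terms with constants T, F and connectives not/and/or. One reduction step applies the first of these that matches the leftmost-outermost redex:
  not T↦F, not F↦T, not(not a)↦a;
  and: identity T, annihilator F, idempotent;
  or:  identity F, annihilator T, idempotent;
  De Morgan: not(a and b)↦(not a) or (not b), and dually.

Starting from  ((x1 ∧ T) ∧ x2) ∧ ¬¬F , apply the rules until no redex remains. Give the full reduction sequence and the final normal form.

Answer: normal form = F  (in 3 steps)

Derivation:
  start: ((x1 ∧ T) ∧ x2) ∧ ¬¬F
  step 1: (x1 ∧ x2) ∧ ¬¬F
  step 2: (x1 ∧ x2) ∧ F
  step 3: F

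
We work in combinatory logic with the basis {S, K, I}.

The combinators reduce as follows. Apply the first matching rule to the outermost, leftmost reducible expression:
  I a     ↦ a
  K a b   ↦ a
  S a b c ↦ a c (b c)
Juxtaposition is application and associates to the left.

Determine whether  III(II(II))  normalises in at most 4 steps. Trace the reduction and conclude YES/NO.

Answer: NO — after 4 steps the term is I(II), not yet normal

Working:
  start: III(II(II))
  step 1: II(II(II))
  step 2: I(II(II))
  step 3: II(II)
  step 4: I(II)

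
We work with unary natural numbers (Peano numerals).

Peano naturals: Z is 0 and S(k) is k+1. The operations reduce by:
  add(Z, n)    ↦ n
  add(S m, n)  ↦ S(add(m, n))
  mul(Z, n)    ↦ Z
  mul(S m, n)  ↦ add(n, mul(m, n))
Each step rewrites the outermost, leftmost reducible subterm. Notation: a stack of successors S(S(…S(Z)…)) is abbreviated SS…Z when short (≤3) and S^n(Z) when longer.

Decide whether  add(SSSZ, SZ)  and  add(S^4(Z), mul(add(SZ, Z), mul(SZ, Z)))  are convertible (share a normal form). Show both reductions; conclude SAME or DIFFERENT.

Answer: SAME — A ⇓ S^4(Z), B ⇓ S^4(Z)

Reduction:
Term A:
  start: add(SSSZ, SZ)
  step 1: S(add(SSZ, SZ))
  step 2: S(S(add(SZ, SZ)))
  step 3: S(S(S(add(Z, SZ))))
  step 4: S^4(Z)

Term B:
  start: add(S^4(Z), mul(add(SZ, Z), mul(SZ, Z)))
  step 1: S(add(SSSZ, mul(add(SZ, Z), mul(SZ, Z))))
  step 2: S(S(add(SSZ, mul(add(SZ, Z), mul(SZ, Z)))))
  step 3: S(S(S(add(SZ, mul(add(SZ, Z), mul(SZ, Z))))))
  step 4: S(S(S(S(add(Z, mul(add(SZ, Z), mul(SZ, Z)))))))
  step 5: S(S(S(S(mul(add(SZ, Z), mul(SZ, Z))))))
  step 6: S(S(S(S(mul(S(add(Z, Z)), mul(SZ, Z))))))
  step 7: S(S(S(S(add(mul(SZ, Z), mul(add(Z, Z), mul(SZ, Z)))))))
  step 8: S(S(S(S(add(add(Z, mul(Z, Z)), mul(add(Z, Z), mul(SZ, Z)))))))
  step 9: S(S(S(S(add(mul(Z, Z), mul(add(Z, Z), mul(SZ, Z)))))))
  step 10: S(S(S(S(add(Z, mul(add(Z, Z), mul(SZ, Z)))))))
  step 11: S(S(S(S(mul(add(Z, Z), mul(SZ, Z))))))
  step 12: S(S(S(S(mul(Z, mul(SZ, Z))))))
  step 13: S^4(Z)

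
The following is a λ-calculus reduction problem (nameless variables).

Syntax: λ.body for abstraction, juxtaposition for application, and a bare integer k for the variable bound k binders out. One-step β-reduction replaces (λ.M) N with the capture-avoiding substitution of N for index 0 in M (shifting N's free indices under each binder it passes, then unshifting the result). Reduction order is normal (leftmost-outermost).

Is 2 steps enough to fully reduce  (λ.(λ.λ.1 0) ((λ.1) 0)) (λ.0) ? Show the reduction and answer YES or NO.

Answer: NO — after 2 steps the term is λ.(λ.λ.0) (λ.0) 0, not yet normal

Reduction:
  start: (λ.(λ.λ.1 0) ((λ.1) 0)) (λ.0)
  [1] (λ.λ.1 0) ((λ.λ.0) (λ.0))
  [2] λ.(λ.λ.0) (λ.0) 0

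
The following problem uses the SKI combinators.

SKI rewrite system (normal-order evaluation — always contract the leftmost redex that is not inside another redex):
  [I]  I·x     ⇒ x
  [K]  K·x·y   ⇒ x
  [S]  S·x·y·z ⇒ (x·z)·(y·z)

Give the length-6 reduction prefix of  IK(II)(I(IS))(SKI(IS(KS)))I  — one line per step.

  start: IK(II)(I(IS))(SKI(IS(KS)))I
  step 1: K(II)(I(IS))(SKI(IS(KS)))I
  step 2: II(SKI(IS(KS)))I
  step 3: I(SKI(IS(KS)))I
  step 4: SKI(IS(KS))I
  step 5: K(IS(KS))(I(IS(KS)))I
  step 6: IS(KS)I

Answer: after 6 steps: IS(KS)I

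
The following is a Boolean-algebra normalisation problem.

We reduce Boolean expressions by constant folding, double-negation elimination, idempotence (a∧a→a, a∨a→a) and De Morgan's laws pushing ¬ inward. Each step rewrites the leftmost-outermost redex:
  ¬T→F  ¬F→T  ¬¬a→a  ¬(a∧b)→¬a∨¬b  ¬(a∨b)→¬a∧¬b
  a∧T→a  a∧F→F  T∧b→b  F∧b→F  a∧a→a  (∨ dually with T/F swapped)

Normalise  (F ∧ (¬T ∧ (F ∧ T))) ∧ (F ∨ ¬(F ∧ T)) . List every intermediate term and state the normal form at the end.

Answer: normal form = F  (in 2 steps)

Working:
  start: (F ∧ (¬T ∧ (F ∧ T))) ∧ (F ∨ ¬(F ∧ T))
  step 1: F ∧ (F ∨ ¬(F ∧ T))
  step 2: F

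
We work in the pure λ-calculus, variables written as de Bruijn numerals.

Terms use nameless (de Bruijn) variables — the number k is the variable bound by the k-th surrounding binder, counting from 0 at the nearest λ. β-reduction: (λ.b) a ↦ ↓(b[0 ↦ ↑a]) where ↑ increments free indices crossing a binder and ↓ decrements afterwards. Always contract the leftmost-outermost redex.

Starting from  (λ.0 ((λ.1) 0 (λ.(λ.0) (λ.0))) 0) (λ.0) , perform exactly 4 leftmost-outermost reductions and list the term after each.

  start: (λ.0 ((λ.1) 0 (λ.(λ.0) (λ.0))) 0) (λ.0)
  [1] (λ.0) ((λ.λ.0) (λ.0) (λ.(λ.0) (λ.0))) (λ.0)
  [2] (λ.λ.0) (λ.0) (λ.(λ.0) (λ.0)) (λ.0)
  [3] (λ.0) (λ.(λ.0) (λ.0)) (λ.0)
  [4] (λ.(λ.0) (λ.0)) (λ.0)

Answer: after 4 steps: (λ.(λ.0) (λ.0)) (λ.0)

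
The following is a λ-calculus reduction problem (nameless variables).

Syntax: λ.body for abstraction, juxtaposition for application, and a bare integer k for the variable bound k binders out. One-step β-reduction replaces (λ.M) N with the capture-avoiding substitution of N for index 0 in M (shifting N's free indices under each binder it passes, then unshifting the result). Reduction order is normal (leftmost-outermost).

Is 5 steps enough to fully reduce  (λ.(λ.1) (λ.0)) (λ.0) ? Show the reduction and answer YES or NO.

  start: (λ.(λ.1) (λ.0)) (λ.0)
  [1] (λ.λ.0) (λ.0)
  [2] λ.0

Answer: YES — reaches normal form λ.0 in 2 ≤ 5 steps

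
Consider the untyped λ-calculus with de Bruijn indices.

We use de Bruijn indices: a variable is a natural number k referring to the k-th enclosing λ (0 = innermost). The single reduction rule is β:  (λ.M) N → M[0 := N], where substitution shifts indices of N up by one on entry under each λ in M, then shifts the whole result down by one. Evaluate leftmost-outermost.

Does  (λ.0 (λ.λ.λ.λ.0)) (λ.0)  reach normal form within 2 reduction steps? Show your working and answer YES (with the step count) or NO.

  start: (λ.0 (λ.λ.λ.λ.0)) (λ.0)
  [1] (λ.0) (λ.λ.λ.λ.0)
  [2] λ.λ.λ.λ.0

Answer: YES — reaches normal form λ.λ.λ.λ.0 in 2 ≤ 2 steps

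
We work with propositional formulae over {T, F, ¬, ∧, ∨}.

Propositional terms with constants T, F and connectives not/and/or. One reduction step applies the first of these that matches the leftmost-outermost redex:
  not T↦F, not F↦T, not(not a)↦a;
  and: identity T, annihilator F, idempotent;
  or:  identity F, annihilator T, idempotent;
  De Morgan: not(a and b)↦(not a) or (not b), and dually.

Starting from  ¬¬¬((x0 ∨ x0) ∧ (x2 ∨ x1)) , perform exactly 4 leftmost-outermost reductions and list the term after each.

  start: ¬¬¬((x0 ∨ x0) ∧ (x2 ∨ x1))
  [1] ¬((x0 ∨ x0) ∧ (x2 ∨ x1))
  [2] ¬(x0 ∨ x0) ∨ ¬(x2 ∨ x1)
  [3] (¬x0 ∧ ¬x0) ∨ ¬(x2 ∨ x1)
  [4] ¬x0 ∨ ¬(x2 ∨ x1)

Answer: after 4 steps: ¬x0 ∨ ¬(x2 ∨ x1)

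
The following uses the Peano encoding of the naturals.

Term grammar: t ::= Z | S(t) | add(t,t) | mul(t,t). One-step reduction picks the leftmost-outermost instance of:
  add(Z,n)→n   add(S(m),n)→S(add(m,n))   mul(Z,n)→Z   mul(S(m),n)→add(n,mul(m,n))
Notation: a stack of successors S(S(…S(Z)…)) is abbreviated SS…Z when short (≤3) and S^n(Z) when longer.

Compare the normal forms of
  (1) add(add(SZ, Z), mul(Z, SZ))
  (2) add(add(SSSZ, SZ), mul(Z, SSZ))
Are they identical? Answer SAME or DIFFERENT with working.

Term A:
  start: add(add(SZ, Z), mul(Z, SZ))
  step 1: add(S(add(Z, Z)), mul(Z, SZ))
  step 2: S(add(add(Z, Z), mul(Z, SZ)))
  step 3: S(add(Z, mul(Z, SZ)))
  step 4: S(mul(Z, SZ))
  step 5: SZ

Term B:
  start: add(add(SSSZ, SZ), mul(Z, SSZ))
  step 1: add(S(add(SSZ, SZ)), mul(Z, SSZ))
  step 2: S(add(add(SSZ, SZ), mul(Z, SSZ)))
  step 3: S(add(S(add(SZ, SZ)), mul(Z, SSZ)))
  step 4: S(S(add(add(SZ, SZ), mul(Z, SSZ))))
  step 5: S(S(add(S(add(Z, SZ)), mul(Z, SSZ))))
  step 6: S(S(S(add(add(Z, SZ), mul(Z, SSZ)))))
  step 7: S(S(S(add(SZ, mul(Z, SSZ)))))
  step 8: S(S(S(S(add(Z, mul(Z, SSZ))))))
  step 9: S(S(S(S(mul(Z, SSZ)))))
  step 10: S^4(Z)

Answer: DIFFERENT — A ⇓ SZ, B ⇓ S^4(Z)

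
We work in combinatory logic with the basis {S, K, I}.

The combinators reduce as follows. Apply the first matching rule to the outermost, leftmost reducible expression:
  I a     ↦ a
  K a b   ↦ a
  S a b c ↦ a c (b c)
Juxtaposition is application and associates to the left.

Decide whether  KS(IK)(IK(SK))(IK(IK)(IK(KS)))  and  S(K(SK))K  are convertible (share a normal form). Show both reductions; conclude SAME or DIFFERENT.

Term A:
  start: KS(IK)(IK(SK))(IK(IK)(IK(KS)))
  [1] S(IK(SK))(IK(IK)(IK(KS)))
  [2] S(K(SK))(IK(IK)(IK(KS)))
  [3] S(K(SK))(K(IK)(IK(KS)))
  [4] S(K(SK))(IK)
  [5] S(K(SK))K

Term B:
  start: S(K(SK))K

Answer: SAME — A ⇓ S(K(SK))K, B ⇓ S(K(SK))K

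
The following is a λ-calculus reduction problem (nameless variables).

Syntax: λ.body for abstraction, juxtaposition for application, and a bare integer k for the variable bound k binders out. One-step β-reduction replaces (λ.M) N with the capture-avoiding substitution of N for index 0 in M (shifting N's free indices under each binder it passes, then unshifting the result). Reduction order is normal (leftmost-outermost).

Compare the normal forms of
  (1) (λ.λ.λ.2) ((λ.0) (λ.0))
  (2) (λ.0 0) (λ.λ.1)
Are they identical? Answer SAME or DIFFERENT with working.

Answer: DIFFERENT — A ⇓ λ.λ.λ.0, B ⇓ λ.λ.λ.1

Derivation:
Term A:
  start: (λ.λ.λ.2) ((λ.0) (λ.0))
  step 1: λ.λ.(λ.0) (λ.0)
  step 2: λ.λ.λ.0

Term B:
  start: (λ.0 0) (λ.λ.1)
  step 1: (λ.λ.1) (λ.λ.1)
  step 2: λ.λ.λ.1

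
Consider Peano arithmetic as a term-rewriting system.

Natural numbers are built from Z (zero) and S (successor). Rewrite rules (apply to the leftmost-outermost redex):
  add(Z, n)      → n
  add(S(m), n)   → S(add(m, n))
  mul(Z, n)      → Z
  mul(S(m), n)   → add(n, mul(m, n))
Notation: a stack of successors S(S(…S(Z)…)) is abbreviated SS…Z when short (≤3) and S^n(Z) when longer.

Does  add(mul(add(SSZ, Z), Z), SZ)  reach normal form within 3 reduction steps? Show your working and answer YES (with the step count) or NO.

  start: add(mul(add(SSZ, Z), Z), SZ)
  →1  add(mul(S(add(SZ, Z)), Z), SZ)
  →2  add(add(Z, mul(add(SZ, Z), Z)), SZ)
  →3  add(mul(add(SZ, Z), Z), SZ)

Answer: NO — after 3 steps the term is add(mul(add(SZ, Z), Z), SZ), not yet normal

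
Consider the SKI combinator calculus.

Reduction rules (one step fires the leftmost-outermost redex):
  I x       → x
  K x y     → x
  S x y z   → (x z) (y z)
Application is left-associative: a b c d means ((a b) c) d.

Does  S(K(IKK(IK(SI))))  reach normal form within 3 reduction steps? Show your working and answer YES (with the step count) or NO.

Answer: YES — reaches normal form S(KK) in 2 ≤ 3 steps

Reduction:
  start: S(K(IKK(IK(SI))))
  [1] S(K(KK(IK(SI))))
  [2] S(KK)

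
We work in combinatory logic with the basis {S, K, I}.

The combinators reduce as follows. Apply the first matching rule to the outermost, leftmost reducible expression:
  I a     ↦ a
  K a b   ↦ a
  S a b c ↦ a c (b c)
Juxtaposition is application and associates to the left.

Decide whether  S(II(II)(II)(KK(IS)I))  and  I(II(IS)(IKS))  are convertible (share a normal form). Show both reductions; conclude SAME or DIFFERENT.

Term A:
  start: S(II(II)(II)(KK(IS)I))
  →1  S(I(II)(II)(KK(IS)I))
  →2  S(II(II)(KK(IS)I))
  →3  S(I(II)(KK(IS)I))
  →4  S(II(KK(IS)I))
  →5  S(I(KK(IS)I))
  →6  S(KK(IS)I)
  →7  S(KI)

Term B:
  start: I(II(IS)(IKS))
  →1  II(IS)(IKS)
  →2  I(IS)(IKS)
  →3  IS(IKS)
  →4  S(IKS)
  →5  S(KS)

Answer: DIFFERENT — A ⇓ S(KI), B ⇓ S(KS)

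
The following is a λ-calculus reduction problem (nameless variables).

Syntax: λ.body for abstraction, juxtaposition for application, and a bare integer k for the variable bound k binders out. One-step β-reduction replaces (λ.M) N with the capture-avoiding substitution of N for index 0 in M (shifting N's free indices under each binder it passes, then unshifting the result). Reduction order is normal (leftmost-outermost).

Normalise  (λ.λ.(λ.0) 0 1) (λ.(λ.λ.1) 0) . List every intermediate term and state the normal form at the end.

  start: (λ.λ.(λ.0) 0 1) (λ.(λ.λ.1) 0)
  step 1: λ.(λ.0) 0 (λ.(λ.λ.1) 0)
  step 2: λ.0 (λ.(λ.λ.1) 0)
  step 3: λ.0 (λ.λ.1)

Answer: normal form = λ.0 (λ.λ.1)  (in 3 steps)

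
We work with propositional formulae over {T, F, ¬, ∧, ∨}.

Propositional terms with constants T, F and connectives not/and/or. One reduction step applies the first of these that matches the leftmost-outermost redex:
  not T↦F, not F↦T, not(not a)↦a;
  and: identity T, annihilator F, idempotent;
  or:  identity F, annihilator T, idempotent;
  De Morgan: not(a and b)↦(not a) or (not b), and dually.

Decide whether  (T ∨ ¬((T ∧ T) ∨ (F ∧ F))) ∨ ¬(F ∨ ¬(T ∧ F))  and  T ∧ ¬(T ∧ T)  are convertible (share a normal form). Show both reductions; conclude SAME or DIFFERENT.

Answer: DIFFERENT — A ⇓ T, B ⇓ F

Reduction:
Term A:
  start: (T ∨ ¬((T ∧ T) ∨ (F ∧ F))) ∨ ¬(F ∨ ¬(T ∧ F))
  [1] T ∨ ¬(F ∨ ¬(T ∧ F))
  [2] T

Term B:
  start: T ∧ ¬(T ∧ T)
  [1] ¬(T ∧ T)
  [2] ¬T ∨ ¬T
  [3] ¬T
  [4] F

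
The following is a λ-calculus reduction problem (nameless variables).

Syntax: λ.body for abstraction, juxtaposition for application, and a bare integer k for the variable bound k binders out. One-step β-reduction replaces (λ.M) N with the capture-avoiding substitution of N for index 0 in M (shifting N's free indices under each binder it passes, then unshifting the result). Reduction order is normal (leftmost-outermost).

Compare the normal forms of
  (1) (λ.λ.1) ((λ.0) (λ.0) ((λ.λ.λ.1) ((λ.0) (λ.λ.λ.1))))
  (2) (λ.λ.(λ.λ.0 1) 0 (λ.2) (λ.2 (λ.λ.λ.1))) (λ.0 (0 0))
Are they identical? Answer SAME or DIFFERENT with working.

Term A:
  start: (λ.λ.1) ((λ.0) (λ.0) ((λ.λ.λ.1) ((λ.0) (λ.λ.λ.1))))
  [1] λ.(λ.0) (λ.0) ((λ.λ.λ.1) ((λ.0) (λ.λ.λ.1)))
  [2] λ.(λ.0) ((λ.λ.λ.1) ((λ.0) (λ.λ.λ.1)))
  [3] λ.(λ.λ.λ.1) ((λ.0) (λ.λ.λ.1))
  [4] λ.λ.λ.1

Term B:
  start: (λ.λ.(λ.λ.0 1) 0 (λ.2) (λ.2 (λ.λ.λ.1))) (λ.0 (0 0))
  [1] λ.(λ.λ.0 1) 0 (λ.λ.0 (0 0)) (λ.(λ.0 (0 0)) (λ.λ.λ.1))
  [2] λ.(λ.0 1) (λ.λ.0 (0 0)) (λ.(λ.0 (0 0)) (λ.λ.λ.1))
  [3] λ.(λ.λ.0 (0 0)) 0 (λ.(λ.0 (0 0)) (λ.λ.λ.1))
  [4] λ.(λ.0 (0 0)) (λ.(λ.0 (0 0)) (λ.λ.λ.1))
  [5] λ.(λ.(λ.0 (0 0)) (λ.λ.λ.1)) ((λ.(λ.0 (0 0)) (λ.λ.λ.1)) (λ.(λ.0 (0 0)) (λ.λ.λ.1)))
  [6] λ.(λ.0 (0 0)) (λ.λ.λ.1)
  [7] λ.(λ.λ.λ.1) ((λ.λ.λ.1) (λ.λ.λ.1))
  [8] λ.λ.λ.1

Answer: SAME — A ⇓ λ.λ.λ.1, B ⇓ λ.λ.λ.1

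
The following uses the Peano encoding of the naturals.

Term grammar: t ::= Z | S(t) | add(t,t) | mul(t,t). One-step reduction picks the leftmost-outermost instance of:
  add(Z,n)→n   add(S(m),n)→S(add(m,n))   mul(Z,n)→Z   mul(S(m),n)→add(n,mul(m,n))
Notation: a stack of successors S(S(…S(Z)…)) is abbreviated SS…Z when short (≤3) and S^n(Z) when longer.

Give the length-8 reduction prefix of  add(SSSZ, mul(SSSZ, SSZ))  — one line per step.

Answer: after 8 steps: S(S(S(S(S(mul(SSZ, SSZ))))))

Working:
  start: add(SSSZ, mul(SSSZ, SSZ))
  →1  S(add(SSZ, mul(SSSZ, SSZ)))
  →2  S(S(add(SZ, mul(SSSZ, SSZ))))
  →3  S(S(S(add(Z, mul(SSSZ, SSZ)))))
  →4  S(S(S(mul(SSSZ, SSZ))))
  →5  S(S(S(add(SSZ, mul(SSZ, SSZ)))))
  →6  S(S(S(S(add(SZ, mul(SSZ, SSZ))))))
  →7  S(S(S(S(S(add(Z, mul(SSZ, SSZ)))))))
  →8  S(S(S(S(S(mul(SSZ, SSZ))))))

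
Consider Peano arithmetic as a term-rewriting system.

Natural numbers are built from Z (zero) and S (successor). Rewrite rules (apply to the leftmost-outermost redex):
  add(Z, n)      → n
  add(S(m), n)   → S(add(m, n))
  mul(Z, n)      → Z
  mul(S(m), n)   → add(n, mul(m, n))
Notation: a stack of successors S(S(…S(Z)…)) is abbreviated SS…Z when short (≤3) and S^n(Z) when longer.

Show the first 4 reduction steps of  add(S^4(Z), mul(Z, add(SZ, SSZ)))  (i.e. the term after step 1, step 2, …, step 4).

Answer: after 4 steps: S(S(S(S(add(Z, mul(Z, add(SZ, SSZ)))))))

Reduction:
  start: add(S^4(Z), mul(Z, add(SZ, SSZ)))
  step 1: S(add(SSSZ, mul(Z, add(SZ, SSZ))))
  step 2: S(S(add(SSZ, mul(Z, add(SZ, SSZ)))))
  step 3: S(S(S(add(SZ, mul(Z, add(SZ, SSZ))))))
  step 4: S(S(S(S(add(Z, mul(Z, add(SZ, SSZ)))))))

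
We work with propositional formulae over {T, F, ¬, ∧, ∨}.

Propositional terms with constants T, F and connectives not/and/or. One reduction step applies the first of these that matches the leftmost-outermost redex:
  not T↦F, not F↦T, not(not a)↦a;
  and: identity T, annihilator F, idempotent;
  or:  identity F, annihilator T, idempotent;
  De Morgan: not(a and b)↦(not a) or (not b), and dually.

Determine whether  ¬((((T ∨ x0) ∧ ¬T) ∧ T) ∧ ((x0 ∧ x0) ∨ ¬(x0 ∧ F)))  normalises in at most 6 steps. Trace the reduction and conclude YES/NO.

Answer: NO — after 6 steps the term is ((F ∨ ¬¬T) ∨ ¬T) ∨ ¬((x0 ∧ x0) ∨ ¬(x0 ∧ F)), not yet normal

Working:
  start: ¬((((T ∨ x0) ∧ ¬T) ∧ T) ∧ ((x0 ∧ x0) ∨ ¬(x0 ∧ F)))
  →1  ¬(((T ∨ x0) ∧ ¬T) ∧ T) ∨ ¬((x0 ∧ x0) ∨ ¬(x0 ∧ F))
  →2  (¬((T ∨ x0) ∧ ¬T) ∨ ¬T) ∨ ¬((x0 ∧ x0) ∨ ¬(x0 ∧ F))
  →3  ((¬(T ∨ x0) ∨ ¬¬T) ∨ ¬T) ∨ ¬((x0 ∧ x0) ∨ ¬(x0 ∧ F))
  →4  (((¬T ∧ ¬x0) ∨ ¬¬T) ∨ ¬T) ∨ ¬((x0 ∧ x0) ∨ ¬(x0 ∧ F))
  →5  (((F ∧ ¬x0) ∨ ¬¬T) ∨ ¬T) ∨ ¬((x0 ∧ x0) ∨ ¬(x0 ∧ F))
  →6  ((F ∨ ¬¬T) ∨ ¬T) ∨ ¬((x0 ∧ x0) ∨ ¬(x0 ∧ F))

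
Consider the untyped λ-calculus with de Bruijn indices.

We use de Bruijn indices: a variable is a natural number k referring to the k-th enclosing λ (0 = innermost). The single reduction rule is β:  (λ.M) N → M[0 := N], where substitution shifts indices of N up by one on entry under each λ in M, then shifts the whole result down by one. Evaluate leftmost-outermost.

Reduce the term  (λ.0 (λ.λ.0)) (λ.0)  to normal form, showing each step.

  start: (λ.0 (λ.λ.0)) (λ.0)
  [1] (λ.0) (λ.λ.0)
  [2] λ.λ.0

Answer: normal form = λ.λ.0  (in 2 steps)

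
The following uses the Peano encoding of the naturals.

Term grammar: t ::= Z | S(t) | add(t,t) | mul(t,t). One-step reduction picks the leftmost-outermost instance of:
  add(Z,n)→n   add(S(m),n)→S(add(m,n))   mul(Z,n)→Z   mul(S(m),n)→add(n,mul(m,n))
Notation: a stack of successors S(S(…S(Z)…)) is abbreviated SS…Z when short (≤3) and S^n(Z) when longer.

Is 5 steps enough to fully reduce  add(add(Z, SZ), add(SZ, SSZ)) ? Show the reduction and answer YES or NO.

Answer: YES — reaches normal form S^4(Z) in 5 ≤ 5 steps

Working:
  start: add(add(Z, SZ), add(SZ, SSZ))
  step 1: add(SZ, add(SZ, SSZ))
  step 2: S(add(Z, add(SZ, SSZ)))
  step 3: S(add(SZ, SSZ))
  step 4: S(S(add(Z, SSZ)))
  step 5: S^4(Z)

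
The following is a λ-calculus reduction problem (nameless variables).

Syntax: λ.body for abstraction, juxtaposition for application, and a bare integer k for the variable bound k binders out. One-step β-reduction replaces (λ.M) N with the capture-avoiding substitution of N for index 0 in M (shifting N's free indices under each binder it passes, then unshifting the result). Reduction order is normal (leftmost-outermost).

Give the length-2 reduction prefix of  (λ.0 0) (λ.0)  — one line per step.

Answer: after 2 steps: λ.0

Derivation:
  start: (λ.0 0) (λ.0)
  [1] (λ.0) (λ.0)
  [2] λ.0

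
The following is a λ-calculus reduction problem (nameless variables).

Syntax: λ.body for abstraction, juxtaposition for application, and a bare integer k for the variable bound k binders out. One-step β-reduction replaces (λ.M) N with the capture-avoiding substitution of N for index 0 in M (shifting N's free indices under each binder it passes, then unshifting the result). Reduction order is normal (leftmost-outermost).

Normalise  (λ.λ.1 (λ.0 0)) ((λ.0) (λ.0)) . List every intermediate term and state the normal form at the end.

Answer: normal form = λ.λ.0 0  (in 3 steps)

Working:
  start: (λ.λ.1 (λ.0 0)) ((λ.0) (λ.0))
  [1] λ.(λ.0) (λ.0) (λ.0 0)
  [2] λ.(λ.0) (λ.0 0)
  [3] λ.λ.0 0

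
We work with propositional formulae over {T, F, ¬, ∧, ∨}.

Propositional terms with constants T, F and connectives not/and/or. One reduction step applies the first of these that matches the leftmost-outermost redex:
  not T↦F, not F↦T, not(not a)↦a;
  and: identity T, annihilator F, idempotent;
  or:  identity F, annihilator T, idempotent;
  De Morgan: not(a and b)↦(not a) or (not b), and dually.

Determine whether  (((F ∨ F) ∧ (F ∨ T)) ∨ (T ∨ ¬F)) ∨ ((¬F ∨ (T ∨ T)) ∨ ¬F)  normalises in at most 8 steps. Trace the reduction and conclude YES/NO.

  start: (((F ∨ F) ∧ (F ∨ T)) ∨ (T ∨ ¬F)) ∨ ((¬F ∨ (T ∨ T)) ∨ ¬F)
  step 1: ((F ∧ (F ∨ T)) ∨ (T ∨ ¬F)) ∨ ((¬F ∨ (T ∨ T)) ∨ ¬F)
  step 2: (F ∨ (T ∨ ¬F)) ∨ ((¬F ∨ (T ∨ T)) ∨ ¬F)
  step 3: (T ∨ ¬F) ∨ ((¬F ∨ (T ∨ T)) ∨ ¬F)
  step 4: T ∨ ((¬F ∨ (T ∨ T)) ∨ ¬F)
  step 5: T

Answer: YES — reaches normal form T in 5 ≤ 8 steps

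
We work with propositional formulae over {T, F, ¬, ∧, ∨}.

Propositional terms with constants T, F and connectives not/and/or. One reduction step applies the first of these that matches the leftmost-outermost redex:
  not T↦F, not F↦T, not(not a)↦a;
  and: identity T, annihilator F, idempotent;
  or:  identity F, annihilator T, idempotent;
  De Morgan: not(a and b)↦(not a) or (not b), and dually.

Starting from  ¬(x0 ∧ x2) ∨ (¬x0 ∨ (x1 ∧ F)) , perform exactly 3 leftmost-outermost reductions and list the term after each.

Answer: after 3 steps: (¬x0 ∨ ¬x2) ∨ ¬x0

Reduction:
  start: ¬(x0 ∧ x2) ∨ (¬x0 ∨ (x1 ∧ F))
  step 1: (¬x0 ∨ ¬x2) ∨ (¬x0 ∨ (x1 ∧ F))
  step 2: (¬x0 ∨ ¬x2) ∨ (¬x0 ∨ F)
  step 3: (¬x0 ∨ ¬x2) ∨ ¬x0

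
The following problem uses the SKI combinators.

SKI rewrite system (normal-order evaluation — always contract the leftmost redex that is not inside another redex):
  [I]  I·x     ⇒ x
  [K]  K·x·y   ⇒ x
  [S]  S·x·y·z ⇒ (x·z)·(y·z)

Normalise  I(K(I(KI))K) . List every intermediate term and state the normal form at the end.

  start: I(K(I(KI))K)
  →1  K(I(KI))K
  →2  I(KI)
  →3  KI

Answer: normal form = KI  (in 3 steps)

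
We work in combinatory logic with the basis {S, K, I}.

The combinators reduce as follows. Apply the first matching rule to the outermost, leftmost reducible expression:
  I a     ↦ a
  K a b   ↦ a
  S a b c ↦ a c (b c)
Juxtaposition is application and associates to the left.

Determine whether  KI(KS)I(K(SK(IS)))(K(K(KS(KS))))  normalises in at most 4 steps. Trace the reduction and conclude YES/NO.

  start: KI(KS)I(K(SK(IS)))(K(K(KS(KS))))
  [1] II(K(SK(IS)))(K(K(KS(KS))))
  [2] I(K(SK(IS)))(K(K(KS(KS))))
  [3] K(SK(IS))(K(K(KS(KS))))
  [4] SK(IS)

Answer: NO — after 4 steps the term is SK(IS), not yet normal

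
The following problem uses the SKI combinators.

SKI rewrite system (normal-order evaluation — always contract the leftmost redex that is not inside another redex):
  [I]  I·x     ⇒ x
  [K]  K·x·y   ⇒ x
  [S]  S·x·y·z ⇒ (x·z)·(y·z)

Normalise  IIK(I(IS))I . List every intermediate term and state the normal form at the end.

  start: IIK(I(IS))I
  [1] IK(I(IS))I
  [2] K(I(IS))I
  [3] I(IS)
  [4] IS
  [5] S

Answer: normal form = S  (in 5 steps)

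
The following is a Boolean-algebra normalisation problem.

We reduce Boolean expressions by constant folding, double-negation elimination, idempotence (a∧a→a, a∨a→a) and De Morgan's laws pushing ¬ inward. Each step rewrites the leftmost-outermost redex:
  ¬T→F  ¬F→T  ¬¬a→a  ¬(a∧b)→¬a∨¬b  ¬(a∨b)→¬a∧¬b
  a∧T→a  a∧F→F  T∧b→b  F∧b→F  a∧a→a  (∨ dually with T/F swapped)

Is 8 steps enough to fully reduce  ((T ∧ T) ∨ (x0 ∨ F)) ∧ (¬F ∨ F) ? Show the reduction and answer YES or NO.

  start: ((T ∧ T) ∨ (x0 ∨ F)) ∧ (¬F ∨ F)
  step 1: (T ∨ (x0 ∨ F)) ∧ (¬F ∨ F)
  step 2: T ∧ (¬F ∨ F)
  step 3: ¬F ∨ F
  step 4: ¬F
  step 5: T

Answer: YES — reaches normal form T in 5 ≤ 8 steps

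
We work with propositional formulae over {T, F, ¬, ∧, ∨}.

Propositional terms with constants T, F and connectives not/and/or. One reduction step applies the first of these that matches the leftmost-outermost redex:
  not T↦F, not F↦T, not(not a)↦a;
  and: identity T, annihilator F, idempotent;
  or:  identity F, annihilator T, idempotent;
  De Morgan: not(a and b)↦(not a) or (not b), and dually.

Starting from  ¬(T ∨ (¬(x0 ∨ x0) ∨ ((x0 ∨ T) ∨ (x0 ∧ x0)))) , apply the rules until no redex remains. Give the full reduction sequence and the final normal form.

Answer: normal form = F  (in 3 steps)

Working:
  start: ¬(T ∨ (¬(x0 ∨ x0) ∨ ((x0 ∨ T) ∨ (x0 ∧ x0))))
  →1  ¬T ∧ ¬(¬(x0 ∨ x0) ∨ ((x0 ∨ T) ∨ (x0 ∧ x0)))
  →2  F ∧ ¬(¬(x0 ∨ x0) ∨ ((x0 ∨ T) ∨ (x0 ∧ x0)))
  →3  F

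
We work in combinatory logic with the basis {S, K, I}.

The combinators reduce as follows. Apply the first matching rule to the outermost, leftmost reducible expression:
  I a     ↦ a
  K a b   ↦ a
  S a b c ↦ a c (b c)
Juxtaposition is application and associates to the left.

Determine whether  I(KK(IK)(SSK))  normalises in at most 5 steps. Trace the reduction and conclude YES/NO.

Answer: YES — reaches normal form K(SSK) in 2 ≤ 5 steps

Working:
  start: I(KK(IK)(SSK))
  step 1: KK(IK)(SSK)
  step 2: K(SSK)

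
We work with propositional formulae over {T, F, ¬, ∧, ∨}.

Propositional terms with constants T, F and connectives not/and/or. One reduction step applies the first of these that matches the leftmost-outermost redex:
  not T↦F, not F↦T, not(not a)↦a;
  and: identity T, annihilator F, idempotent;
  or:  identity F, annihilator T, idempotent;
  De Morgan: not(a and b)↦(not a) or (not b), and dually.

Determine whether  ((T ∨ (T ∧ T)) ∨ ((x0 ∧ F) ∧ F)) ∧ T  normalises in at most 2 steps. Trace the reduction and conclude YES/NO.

  start: ((T ∨ (T ∧ T)) ∨ ((x0 ∧ F) ∧ F)) ∧ T
  [1] (T ∨ (T ∧ T)) ∨ ((x0 ∧ F) ∧ F)
  [2] T ∨ ((x0 ∧ F) ∧ F)

Answer: NO — after 2 steps the term is T ∨ ((x0 ∧ F) ∧ F), not yet normal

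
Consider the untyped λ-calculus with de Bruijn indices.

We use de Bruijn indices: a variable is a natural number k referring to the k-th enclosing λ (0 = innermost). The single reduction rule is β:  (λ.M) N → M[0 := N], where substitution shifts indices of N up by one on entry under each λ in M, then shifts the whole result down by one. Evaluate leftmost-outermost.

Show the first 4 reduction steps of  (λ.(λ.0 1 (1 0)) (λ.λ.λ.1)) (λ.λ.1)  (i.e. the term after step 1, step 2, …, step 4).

Answer: after 4 steps: λ.(λ.λ.1) (λ.λ.λ.1)

Working:
  start: (λ.(λ.0 1 (1 0)) (λ.λ.λ.1)) (λ.λ.1)
  step 1: (λ.0 (λ.λ.1) ((λ.λ.1) 0)) (λ.λ.λ.1)
  step 2: (λ.λ.λ.1) (λ.λ.1) ((λ.λ.1) (λ.λ.λ.1))
  step 3: (λ.λ.1) ((λ.λ.1) (λ.λ.λ.1))
  step 4: λ.(λ.λ.1) (λ.λ.λ.1)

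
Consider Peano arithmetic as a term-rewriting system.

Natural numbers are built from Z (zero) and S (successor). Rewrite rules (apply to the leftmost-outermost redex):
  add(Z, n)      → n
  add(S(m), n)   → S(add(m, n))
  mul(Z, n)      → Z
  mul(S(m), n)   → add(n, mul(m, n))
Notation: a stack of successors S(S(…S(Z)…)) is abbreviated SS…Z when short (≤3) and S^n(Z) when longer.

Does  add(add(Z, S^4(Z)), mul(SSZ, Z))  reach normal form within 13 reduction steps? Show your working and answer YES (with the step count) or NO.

  start: add(add(Z, S^4(Z)), mul(SSZ, Z))
  step 1: add(S^4(Z), mul(SSZ, Z))
  step 2: S(add(SSSZ, mul(SSZ, Z)))
  step 3: S(S(add(SSZ, mul(SSZ, Z))))
  step 4: S(S(S(add(SZ, mul(SSZ, Z)))))
  step 5: S(S(S(S(add(Z, mul(SSZ, Z))))))
  step 6: S(S(S(S(mul(SSZ, Z)))))
  step 7: S(S(S(S(add(Z, mul(SZ, Z))))))
  step 8: S(S(S(S(mul(SZ, Z)))))
  step 9: S(S(S(S(add(Z, mul(Z, Z))))))
  step 10: S(S(S(S(mul(Z, Z)))))
  step 11: S^4(Z)

Answer: YES — reaches normal form S^4(Z) in 11 ≤ 13 steps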